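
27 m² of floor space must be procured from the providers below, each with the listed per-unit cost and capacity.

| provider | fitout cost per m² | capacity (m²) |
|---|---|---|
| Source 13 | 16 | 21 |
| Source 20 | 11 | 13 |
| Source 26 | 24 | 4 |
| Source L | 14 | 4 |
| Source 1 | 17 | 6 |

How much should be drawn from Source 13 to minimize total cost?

Cheapest first:
Take 13 from Source 20 at 11 ; need 14 more.
Take 4 from Source L at 14 ; need 10 more.
Take 10 from Source 13 at 16 to finish.
Source 1, Source 26: unused.

10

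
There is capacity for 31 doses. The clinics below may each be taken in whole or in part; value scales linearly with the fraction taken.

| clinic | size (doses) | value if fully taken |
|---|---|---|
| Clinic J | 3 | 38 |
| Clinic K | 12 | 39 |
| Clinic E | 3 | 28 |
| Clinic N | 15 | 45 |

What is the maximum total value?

Best value per unit of size first: Clinic J 38/3≈12.7, Clinic E 28/3≈9.33, Clinic K 39/12≈3.25, Clinic N 45/15≈3.
Take all of Clinic J (3 doses, value 38) — 28 doses left.
Clinic E: take in full, 3 doses for value 28 — 25 left.
Take all of Clinic K (12 doses, value 39) — 13 doses left.
Only 13 doses remain; take 13/15 of Clinic N for value 45×13/15 = 39.
Total value = 144.

144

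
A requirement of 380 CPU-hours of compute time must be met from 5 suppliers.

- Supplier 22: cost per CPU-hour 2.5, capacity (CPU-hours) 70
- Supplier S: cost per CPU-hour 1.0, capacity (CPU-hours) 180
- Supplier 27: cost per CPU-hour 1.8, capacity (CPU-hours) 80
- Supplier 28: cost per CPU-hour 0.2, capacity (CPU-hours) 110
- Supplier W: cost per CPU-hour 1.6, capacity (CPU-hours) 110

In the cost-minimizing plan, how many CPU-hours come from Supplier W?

90

Use suppliers in increasing cost order.
Supplier 28 at 0.2: take all 110 CPU-hours — 270 still needed.
Take 180 from Supplier S at 1.0 — need 90 more.
Supplier W at 1.6: take 90 of its 110 — requirement met.
Supplier 27, Supplier 22: unused.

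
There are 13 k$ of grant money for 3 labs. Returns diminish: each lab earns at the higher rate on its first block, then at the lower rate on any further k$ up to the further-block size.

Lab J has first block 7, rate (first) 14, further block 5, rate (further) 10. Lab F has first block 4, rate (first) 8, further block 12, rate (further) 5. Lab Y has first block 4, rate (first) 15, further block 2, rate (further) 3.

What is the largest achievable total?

Treat each block as its own option and order by rate: Lab Y/tier1 15 > Lab J/tier1 14 > Lab J/tier2 10 > Lab F/tier1 8 > Lab F/tier2 5 > Lab Y/tier2 3.
Fill Lab Y tier1 block (4 at 15) → 9 left.
Lab J tier1 at 14: fill all 7 → 2 left.
Lab J tier2 at 10: only 2 left, fill 2.
Total = 15×4 + 14×7 + 10×2 = 178.

178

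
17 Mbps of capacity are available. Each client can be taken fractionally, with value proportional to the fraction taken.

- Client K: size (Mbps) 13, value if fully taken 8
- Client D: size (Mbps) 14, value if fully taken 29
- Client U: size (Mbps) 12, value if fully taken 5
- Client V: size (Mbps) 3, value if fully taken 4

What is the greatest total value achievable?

33

Rank by value-to-size ratio: Client D 29/14≈2.07, Client V 4/3≈1.33, Client K 8/13≈0.615, Client U 5/12≈0.417.
All 14 Mbps of Client D fit (value 29) ; 3 remain.
Client V: take in full, 3 Mbps for value 4 ; 0 left.
Total value = 33.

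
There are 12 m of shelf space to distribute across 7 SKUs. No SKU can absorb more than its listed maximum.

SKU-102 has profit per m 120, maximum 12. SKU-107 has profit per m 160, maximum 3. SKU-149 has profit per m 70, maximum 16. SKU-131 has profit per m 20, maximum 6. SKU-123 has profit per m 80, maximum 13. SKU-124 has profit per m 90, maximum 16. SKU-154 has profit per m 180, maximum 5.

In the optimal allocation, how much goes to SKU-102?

Order the SKUs by profit per m: SKU-154 180 > SKU-107 160 > SKU-102 120 > SKU-124 90 > SKU-123 80 > SKU-149 70 > SKU-131 20.
SKU-154 takes 5 to reach its cap of 5 — 7 left.
SKU-107: +3 to 3 (cap) — 4 left.
SKU-102 has room for 12 but only 4 remain, so it gets 4.

4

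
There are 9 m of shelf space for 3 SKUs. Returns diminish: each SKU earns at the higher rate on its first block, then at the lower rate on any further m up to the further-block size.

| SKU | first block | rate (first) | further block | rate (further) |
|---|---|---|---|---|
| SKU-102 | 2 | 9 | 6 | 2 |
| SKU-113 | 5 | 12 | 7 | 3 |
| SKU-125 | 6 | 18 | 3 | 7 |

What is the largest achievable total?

Order all 6 blocks by rate: SKU-125/T1 18 > SKU-113/T1 12 > SKU-102/T1 9 > SKU-125/T2 7 > SKU-113/T2 3 > SKU-102/T2 2.
Fill SKU-125 T1 block (6 at 18) → 3 left.
SKU-113 T1 at 12: only 3 left, fill 3.
Total = 18×6 + 12×3 = 144.

144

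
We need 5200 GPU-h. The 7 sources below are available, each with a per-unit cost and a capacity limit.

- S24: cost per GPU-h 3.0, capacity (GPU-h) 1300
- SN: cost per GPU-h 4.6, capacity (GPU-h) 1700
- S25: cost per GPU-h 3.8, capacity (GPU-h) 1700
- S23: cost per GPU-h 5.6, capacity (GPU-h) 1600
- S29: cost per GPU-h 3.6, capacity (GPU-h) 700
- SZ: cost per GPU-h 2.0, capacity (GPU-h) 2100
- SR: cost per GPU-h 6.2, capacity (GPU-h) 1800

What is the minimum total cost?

14800

Cheapest first:
SZ at 2.0: take all 2100 GPU-h — 3100 still needed.
S24 at 3.0: take all 1300 GPU-h — 1800 still needed.
S29 at 3.6: take all 700 GPU-h — 1100 still needed.
S25 (3.8): take the remaining 1100 — done.
SN, S23, SR: unused.
Cost = 2100×2.0 + 1300×3.0 + 700×3.6 + 1100×3.8 = 14800.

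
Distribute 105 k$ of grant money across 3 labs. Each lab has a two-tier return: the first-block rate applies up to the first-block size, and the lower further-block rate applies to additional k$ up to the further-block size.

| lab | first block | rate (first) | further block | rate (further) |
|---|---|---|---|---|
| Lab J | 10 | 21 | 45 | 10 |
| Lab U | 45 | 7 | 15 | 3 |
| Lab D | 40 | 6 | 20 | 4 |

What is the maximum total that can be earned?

Treat each block as its own option and order by rate: Lab J/first 21 > Lab J/second 10 > Lab U/first 7 > Lab D/first 6 > Lab D/second 4 > Lab U/second 3.
Fill Lab J first block (10 at 21) — 95 left.
Lab J second at 10: fill all 45 — 50 left.
Fill Lab U first block (45 at 7) — 5 left.
Lab D/first: +5 of 40 at 6; pool empty.
Total = 21×10 + 10×45 + 7×45 + 6×5 = 1005.

1005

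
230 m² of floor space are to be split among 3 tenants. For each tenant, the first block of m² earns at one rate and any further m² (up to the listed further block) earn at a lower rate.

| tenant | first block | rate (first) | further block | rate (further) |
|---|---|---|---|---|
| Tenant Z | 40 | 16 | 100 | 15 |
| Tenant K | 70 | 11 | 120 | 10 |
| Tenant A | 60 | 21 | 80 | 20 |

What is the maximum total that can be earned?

Order all 6 blocks by rate: Tenant A/tier1 21 > Tenant A/tier2 20 > Tenant Z/tier1 16 > Tenant Z/tier2 15 > Tenant K/tier1 11 > Tenant K/tier2 10.
Tenant A tier1 at 21: fill all 60 → 170 left.
Fill Tenant A tier2 block (80 at 20) → 90 left.
Tenant Z tier1 at 16: fill all 40 → 50 left.
Tenant Z tier2 at 15: only 50 left, fill 50.
Total = 21×60 + 20×80 + 16×40 + 15×50 = 4250.

4250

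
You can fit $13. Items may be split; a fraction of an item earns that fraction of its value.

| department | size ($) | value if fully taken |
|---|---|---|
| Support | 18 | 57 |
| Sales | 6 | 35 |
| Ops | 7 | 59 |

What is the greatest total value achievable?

Best value per unit of size first: Ops 59/7≈8.43, Sales 35/6≈5.83, Support 57/18≈3.17.
Take all of Ops (7 $, value 59) → 6 $ left.
All 6 $ of Sales fit (value 35) → 0 remain.
Total value = 94.

94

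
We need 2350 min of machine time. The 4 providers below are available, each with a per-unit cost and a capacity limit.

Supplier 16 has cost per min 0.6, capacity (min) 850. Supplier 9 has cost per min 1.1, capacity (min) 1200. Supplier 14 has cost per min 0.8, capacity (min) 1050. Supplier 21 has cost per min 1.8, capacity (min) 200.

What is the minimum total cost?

1845

Use providers in increasing cost order.
Take 850 from Supplier 16 at 0.6 — need 1500 more.
Supplier 14 at 0.8: take all 1050 min — 450 still needed.
Supplier 9 (1.1): take the remaining 450 — done.
Supplier 21: unused.
Cost = 850×0.6 + 1050×0.8 + 450×1.1 = 1845.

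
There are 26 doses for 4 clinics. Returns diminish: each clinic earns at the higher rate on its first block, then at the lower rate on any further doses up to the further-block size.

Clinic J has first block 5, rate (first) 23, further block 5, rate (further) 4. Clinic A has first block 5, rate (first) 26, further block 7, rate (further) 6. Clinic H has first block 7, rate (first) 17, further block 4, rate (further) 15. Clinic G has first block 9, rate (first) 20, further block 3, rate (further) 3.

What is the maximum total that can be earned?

Treat each block as its own option and order by rate: Clinic A/T1 26 > Clinic J/T1 23 > Clinic G/T1 20 > Clinic H/T1 17 > Clinic H/T2 15 > Clinic A/T2 6 > Clinic J/T2 4 > Clinic G/T2 3.
Clinic A/T1 (26): +5 ; 21 left.
Clinic J T1 at 23: fill all 5 ; 16 left.
Fill Clinic G T1 block (9 at 20) ; 7 left.
Clinic H T1 at 17: fill all 7 ; 0 left.
Total = 26×5 + 23×5 + 20×9 + 17×7 = 544.

544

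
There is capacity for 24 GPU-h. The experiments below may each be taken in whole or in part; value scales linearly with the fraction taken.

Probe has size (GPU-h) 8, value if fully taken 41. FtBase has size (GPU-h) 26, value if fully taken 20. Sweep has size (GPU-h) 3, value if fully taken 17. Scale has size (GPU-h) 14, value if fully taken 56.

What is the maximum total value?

Best value per unit of size first: Sweep 17/3≈5.67, Probe 41/8≈5.12, Scale 56/14≈4, FtBase 20/26≈0.769.
Take all of Sweep (3 GPU-h, value 17) — 21 GPU-h left.
All 8 GPU-h of Probe fit (value 41) — 13 remain.
Fill the last 13 GPU-h with part of Scale: 13/14 of it earns 52.
Total value = 110.

110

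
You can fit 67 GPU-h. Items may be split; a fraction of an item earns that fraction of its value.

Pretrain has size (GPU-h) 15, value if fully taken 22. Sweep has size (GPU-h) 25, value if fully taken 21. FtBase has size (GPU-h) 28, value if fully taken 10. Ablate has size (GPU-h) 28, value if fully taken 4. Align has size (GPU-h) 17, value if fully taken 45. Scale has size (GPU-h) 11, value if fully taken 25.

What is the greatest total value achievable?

112.16

Sort by value density: Align 45/17≈2.65, Scale 25/11≈2.27, Pretrain 22/15≈1.47, Sweep 21/25≈0.84, FtBase 10/28≈0.357, Ablate 4/28≈0.143.
Align: take in full, 17 GPU-h for value 45 ; 50 left.
All 11 GPU-h of Scale fit (value 25) ; 39 remain.
Take all of Pretrain (15 GPU-h, value 22) ; 24 GPU-h left.
Fill the last 24 GPU-h with part of Sweep: 24/25 of it earns 20.16.
Total value = 112.16.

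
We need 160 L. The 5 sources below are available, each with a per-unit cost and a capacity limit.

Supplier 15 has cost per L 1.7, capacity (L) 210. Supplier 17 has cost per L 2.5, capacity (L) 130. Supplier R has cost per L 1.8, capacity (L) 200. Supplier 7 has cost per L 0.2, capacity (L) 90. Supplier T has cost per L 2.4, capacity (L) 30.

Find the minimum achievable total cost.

137

Cheapest first:
Supplier 7 at 0.2: take all 90 L — 70 still needed.
Supplier 15 (1.7): take the remaining 70 — done.
Supplier R, Supplier T, Supplier 17: unused.
Cost = 90×0.2 + 70×1.7 = 137.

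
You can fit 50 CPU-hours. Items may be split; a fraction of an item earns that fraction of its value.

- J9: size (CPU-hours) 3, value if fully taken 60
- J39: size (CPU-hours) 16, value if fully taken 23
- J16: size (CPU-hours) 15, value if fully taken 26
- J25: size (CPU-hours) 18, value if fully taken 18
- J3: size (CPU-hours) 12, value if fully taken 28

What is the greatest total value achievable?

141

Best value per unit of size first: J9 60/3≈20, J3 28/12≈2.33, J16 26/15≈1.73, J39 23/16≈1.44, J25 18/18≈1.
Take all of J9 (3 CPU-hours, value 60) — 47 CPU-hours left.
Take all of J3 (12 CPU-hours, value 28) — 35 CPU-hours left.
Take all of J16 (15 CPU-hours, value 26) — 20 CPU-hours left.
J39: take in full, 16 CPU-hours for value 23 — 4 left.
Fill the last 4 CPU-hours with part of J25: 4/18 of it earns 4.
Total value = 141.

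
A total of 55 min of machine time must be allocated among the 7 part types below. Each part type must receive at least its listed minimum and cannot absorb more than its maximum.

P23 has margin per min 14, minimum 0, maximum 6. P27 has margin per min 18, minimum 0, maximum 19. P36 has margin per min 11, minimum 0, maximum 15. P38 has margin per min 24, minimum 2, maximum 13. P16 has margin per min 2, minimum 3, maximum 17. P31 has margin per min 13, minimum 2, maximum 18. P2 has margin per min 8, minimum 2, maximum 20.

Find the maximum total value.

916

Meeting every minimum uses 0+0+0+2+3+2+2 = 9 min, leaving 46.
Rank by margin per min: P38 24 > P27 18 > P23 14 > P31 13 > P36 11 > P2 8 > P16 2.
P38 takes 11 more to reach its cap of 13 — 35 left.
P27 takes 19 more to reach its cap of 19 — 16 left.
P23: +6 to 6 (cap) — 10 left.
P31: +10 (room for 16) → 12. Pool exhausted.
Total = 14×6 + 18×19 + 24×13 + 2×3 + 13×12 + 8×2 = 916.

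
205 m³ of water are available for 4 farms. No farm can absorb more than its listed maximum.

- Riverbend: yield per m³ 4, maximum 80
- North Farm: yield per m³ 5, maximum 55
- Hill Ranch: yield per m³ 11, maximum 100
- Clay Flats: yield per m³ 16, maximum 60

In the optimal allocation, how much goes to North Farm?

45

Rank by yield per m³: Clay Flats 16 > Hill Ranch 11 > North Farm 5 > Riverbend 4.
Give Clay Flats 60 to hit its cap of 60 ; 145 left.
Hill Ranch: +100 to 100 (cap) ; 45 left.
Only 45 left; North Farm takes them to reach 45.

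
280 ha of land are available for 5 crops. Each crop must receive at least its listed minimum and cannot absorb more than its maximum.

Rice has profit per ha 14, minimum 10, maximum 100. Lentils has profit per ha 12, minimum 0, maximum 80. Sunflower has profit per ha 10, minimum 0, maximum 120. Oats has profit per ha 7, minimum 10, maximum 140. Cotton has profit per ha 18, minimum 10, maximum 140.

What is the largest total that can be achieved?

4350

Meeting every minimum uses 10+0+0+10+10 = 30 ha, leaving 250.
Order the crops by profit per ha: Cotton 18 > Rice 14 > Lentils 12 > Sunflower 10 > Oats 7.
Cotton takes 130 more to reach its cap of 140 → 120 left.
Rice: +90 to 100 (cap) → 30 left.
Only 30 left; Lentils takes them to reach 30.
Total = 14×100 + 12×30 + 7×10 + 18×140 = 4350.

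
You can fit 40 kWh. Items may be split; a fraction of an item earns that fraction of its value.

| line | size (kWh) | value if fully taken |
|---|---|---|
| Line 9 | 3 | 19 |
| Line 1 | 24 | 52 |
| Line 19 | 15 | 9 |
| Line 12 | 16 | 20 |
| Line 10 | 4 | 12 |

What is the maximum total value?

94.25

Rank by value-to-size ratio: Line 9 19/3≈6.33, Line 10 12/4≈3, Line 1 52/24≈2.17, Line 12 20/16≈1.25, Line 19 9/15≈0.6.
All 3 kWh of Line 9 fit (value 19) — 37 remain.
Line 10: take in full, 4 kWh for value 12 — 33 left.
Line 1: take in full, 24 kWh for value 52 — 9 left.
Only 9 kWh remain; take 9/16 of Line 12 for value 20×9/16 = 11.25.
Total value = 94.25.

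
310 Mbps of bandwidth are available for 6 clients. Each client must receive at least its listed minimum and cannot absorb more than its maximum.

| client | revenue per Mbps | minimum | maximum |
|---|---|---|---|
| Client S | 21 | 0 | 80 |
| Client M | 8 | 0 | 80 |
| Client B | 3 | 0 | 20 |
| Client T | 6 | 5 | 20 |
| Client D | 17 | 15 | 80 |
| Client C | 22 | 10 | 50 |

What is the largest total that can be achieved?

Meeting every minimum uses 0+0+0+5+15+10 = 30 Mbps, leaving 280.
Highest revenue per Mbps first: Client C 22 > Client S 21 > Client D 17 > Client M 8 > Client T 6 > Client B 3.
Client C takes 40 more to reach its cap of 50 — 240 left.
Client S takes 80 more to reach its cap of 80 — 160 left.
Client D: +65 to 80 (cap) — 95 left.
Client M takes 80 more to reach its cap of 80 — 15 left.
Client T: +15 to 20 (cap) — 0 left.
Total = 21×80 + 8×80 + 6×20 + 17×80 + 22×50 = 4900.

4900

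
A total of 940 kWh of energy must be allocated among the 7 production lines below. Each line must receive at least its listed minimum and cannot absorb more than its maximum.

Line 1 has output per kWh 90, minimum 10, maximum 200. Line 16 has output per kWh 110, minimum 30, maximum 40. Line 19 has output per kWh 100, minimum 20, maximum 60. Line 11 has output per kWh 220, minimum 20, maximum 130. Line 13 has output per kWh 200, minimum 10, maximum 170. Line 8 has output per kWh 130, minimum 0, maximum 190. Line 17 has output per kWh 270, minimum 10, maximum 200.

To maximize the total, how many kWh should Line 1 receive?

Meeting every minimum uses 10+30+20+20+10+0+10 = 100 kWh, leaving 840.
Rank by output per kWh: Line 17 270 > Line 11 220 > Line 13 200 > Line 8 130 > Line 16 110 > Line 19 100 > Line 1 90.
Give Line 17 190 more to hit its cap of 200 → 650 left.
Line 11: +110 to 130 (cap) → 540 left.
Give Line 13 160 more to hit its cap of 170 → 380 left.
Line 8: +190 to 190 (cap) → 190 left.
Give Line 16 10 more to hit its cap of 40 → 180 left.
Line 19 takes 40 more to reach its cap of 60 → 140 left.
Line 1 has room for 190 more but only 140 remain, so it gets 150.

150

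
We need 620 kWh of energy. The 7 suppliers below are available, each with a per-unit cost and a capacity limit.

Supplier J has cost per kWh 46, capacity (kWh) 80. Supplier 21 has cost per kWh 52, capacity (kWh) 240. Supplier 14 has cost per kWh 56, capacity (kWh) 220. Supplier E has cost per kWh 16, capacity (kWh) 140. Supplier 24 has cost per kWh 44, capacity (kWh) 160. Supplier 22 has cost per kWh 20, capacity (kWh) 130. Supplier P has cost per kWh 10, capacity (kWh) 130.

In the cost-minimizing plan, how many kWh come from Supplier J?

Use suppliers in increasing cost order.
Supplier P (10): use full 130 ; 490 kWh to go.
Supplier E at 16: take all 140 kWh ; 350 still needed.
Supplier 22 at 20: take all 130 kWh ; 220 still needed.
Take 160 from Supplier 24 at 44 ; need 60 more.
Take 60 from Supplier J at 46 to finish.
Supplier 21, Supplier 14: unused.

60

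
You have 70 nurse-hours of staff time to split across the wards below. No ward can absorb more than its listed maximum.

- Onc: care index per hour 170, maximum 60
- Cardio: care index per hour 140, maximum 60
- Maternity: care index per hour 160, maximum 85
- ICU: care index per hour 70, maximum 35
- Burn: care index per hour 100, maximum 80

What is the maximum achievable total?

11800

Highest care index per hour first: Onc 170 > Maternity 160 > Cardio 140 > Burn 100 > ICU 70.
Give Onc 60 to hit its cap of 60 — 10 left.
Only 10 left; Maternity takes them to reach 10.
Total = 170×60 + 160×10 = 11800.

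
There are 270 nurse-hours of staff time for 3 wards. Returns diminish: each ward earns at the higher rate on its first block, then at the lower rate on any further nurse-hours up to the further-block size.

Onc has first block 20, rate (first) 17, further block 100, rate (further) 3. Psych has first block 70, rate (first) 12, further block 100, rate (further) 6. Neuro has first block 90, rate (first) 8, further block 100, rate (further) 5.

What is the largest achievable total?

Rank every tier by rate: Onc/T1 17 > Psych/T1 12 > Neuro/T1 8 > Psych/T2 6 > Neuro/T2 5 > Onc/T2 3.
Fill Onc T1 block (20 at 17) → 250 left.
Psych/T1 (12): +70 → 180 left.
Fill Neuro T1 block (90 at 8) → 90 left.
Psych T2 at 6: only 90 left, fill 90.
Total = 17×20 + 12×70 + 8×90 + 6×90 = 2440.

2440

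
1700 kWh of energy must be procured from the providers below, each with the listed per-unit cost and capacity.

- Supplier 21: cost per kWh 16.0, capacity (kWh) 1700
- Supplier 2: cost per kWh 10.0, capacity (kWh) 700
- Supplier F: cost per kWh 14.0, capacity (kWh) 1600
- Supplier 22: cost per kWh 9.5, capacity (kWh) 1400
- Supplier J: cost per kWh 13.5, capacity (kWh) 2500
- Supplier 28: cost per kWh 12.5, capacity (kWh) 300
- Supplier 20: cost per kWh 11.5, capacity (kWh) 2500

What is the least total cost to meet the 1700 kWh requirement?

Cheapest first:
Supplier 22 at 9.5: take all 1400 kWh — 300 still needed.
Supplier 2 at 10.0: take 300 of its 700 — requirement met.
Supplier 20, Supplier 28, Supplier J, Supplier F, Supplier 21: unused.
Cost = 1400×9.5 + 300×10.0 = 16300.

16300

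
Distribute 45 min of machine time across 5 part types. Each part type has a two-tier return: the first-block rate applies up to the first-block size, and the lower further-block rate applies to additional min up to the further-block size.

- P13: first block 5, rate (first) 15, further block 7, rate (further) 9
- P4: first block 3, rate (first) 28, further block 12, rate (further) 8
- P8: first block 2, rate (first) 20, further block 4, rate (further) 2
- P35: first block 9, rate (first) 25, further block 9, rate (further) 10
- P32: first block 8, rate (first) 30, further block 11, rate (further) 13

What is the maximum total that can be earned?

877

Order all 10 blocks by rate: P32/first 30 > P4/first 28 > P35/first 25 > P8/first 20 > P13/first 15 > P32/second 13 > P35/second 10 > P13/second 9 > P4/second 8 > P8/second 2.
Fill P32 first block (8 at 30) — 37 left.
Fill P4 first block (3 at 28) — 34 left.
P35 first at 25: fill all 9 — 25 left.
P8 first at 20: fill all 2 — 23 left.
P13/first (15): +5 — 18 left.
P32 second at 13: fill all 11 — 7 left.
7 remain; put them into P35 second at 10.
Total = 30×8 + 28×3 + 25×9 + 20×2 + 15×5 + 13×11 + 10×7 = 877.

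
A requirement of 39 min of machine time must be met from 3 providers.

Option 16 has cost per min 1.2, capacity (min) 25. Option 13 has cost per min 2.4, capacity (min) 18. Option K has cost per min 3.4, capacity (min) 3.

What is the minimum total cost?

Use providers in increasing cost order.
Option 16 (1.2): use full 25 — 14 min to go.
Take 14 from Option 13 at 2.4 to finish.
Option K: unused.
Cost = 25×1.2 + 14×2.4 = 63.6.

63.6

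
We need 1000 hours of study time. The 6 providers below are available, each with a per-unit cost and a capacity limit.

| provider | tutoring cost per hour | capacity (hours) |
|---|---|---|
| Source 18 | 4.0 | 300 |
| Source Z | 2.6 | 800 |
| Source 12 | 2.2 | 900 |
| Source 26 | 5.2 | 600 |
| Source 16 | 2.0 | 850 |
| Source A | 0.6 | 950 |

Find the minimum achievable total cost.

670

Cheapest first:
Source A (0.6): use full 950 → 50 hours to go.
Take 50 from Source 16 at 2.0 to finish.
Source 12, Source Z, Source 18, Source 26: unused.
Cost = 950×0.6 + 50×2.0 = 670.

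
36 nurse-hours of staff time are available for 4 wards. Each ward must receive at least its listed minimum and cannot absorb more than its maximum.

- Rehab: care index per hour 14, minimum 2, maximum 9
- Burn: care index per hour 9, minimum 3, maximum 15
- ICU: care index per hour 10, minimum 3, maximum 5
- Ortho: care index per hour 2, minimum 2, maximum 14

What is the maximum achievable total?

Meeting every minimum uses 2+3+3+2 = 10 nurse-hours, leaving 26.
Rank by care index per hour: Rehab 14 > ICU 10 > Burn 9 > Ortho 2.
Give Rehab 7 more to hit its cap of 9 — 19 left.
ICU takes 2 more to reach its cap of 5 — 17 left.
Give Burn 12 more to hit its cap of 15 — 5 left.
Only 5 left; Ortho takes them to reach 7.
Total = 14×9 + 9×15 + 10×5 + 2×7 = 325.

325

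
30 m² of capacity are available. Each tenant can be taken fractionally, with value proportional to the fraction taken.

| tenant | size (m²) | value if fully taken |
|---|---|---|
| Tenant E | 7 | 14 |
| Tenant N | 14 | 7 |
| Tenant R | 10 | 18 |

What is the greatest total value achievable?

Sort by value density: Tenant E 14/7≈2, Tenant R 18/10≈1.8, Tenant N 7/14≈0.5.
Take all of Tenant E (7 m², value 14) — 23 m² left.
Take all of Tenant R (10 m², value 18) — 13 m² left.
13 m² left: a 13/14 share of Tenant N gives 7×13/14 = 6.5.
Total value = 38.5.

38.5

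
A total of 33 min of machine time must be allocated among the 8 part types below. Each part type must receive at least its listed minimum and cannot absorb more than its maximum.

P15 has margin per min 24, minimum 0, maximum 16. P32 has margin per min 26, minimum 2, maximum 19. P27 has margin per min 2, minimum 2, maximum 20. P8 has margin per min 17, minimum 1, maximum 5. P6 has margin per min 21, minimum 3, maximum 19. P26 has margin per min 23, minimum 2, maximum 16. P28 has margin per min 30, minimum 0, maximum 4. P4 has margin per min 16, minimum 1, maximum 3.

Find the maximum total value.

Meeting every minimum uses 0+2+2+1+3+2+0+1 = 11 min, leaving 22.
Highest margin per min first: P28 30 > P32 26 > P15 24 > P26 23 > P6 21 > P8 17 > P4 16 > P27 2.
Give P28 4 more to hit its cap of 4 — 18 left.
P32 takes 17 more to reach its cap of 19 — 1 left.
P15: +1 (room for 16) → 1. Pool exhausted.
Total = 24×1 + 26×19 + 2×2 + 17×1 + 21×3 + 23×2 + 30×4 + 16×1 = 784.

784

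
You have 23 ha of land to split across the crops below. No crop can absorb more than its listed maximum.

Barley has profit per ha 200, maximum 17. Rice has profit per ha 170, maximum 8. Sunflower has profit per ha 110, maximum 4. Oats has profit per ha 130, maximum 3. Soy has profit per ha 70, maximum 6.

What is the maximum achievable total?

4420

Rank by profit per ha: Barley 200 > Rice 170 > Oats 130 > Sunflower 110 > Soy 70.
Give Barley 17 to hit its cap of 17 → 6 left.
Rice: +6 (room for 8) → 6. Pool exhausted.
Total = 200×17 + 170×6 = 4420.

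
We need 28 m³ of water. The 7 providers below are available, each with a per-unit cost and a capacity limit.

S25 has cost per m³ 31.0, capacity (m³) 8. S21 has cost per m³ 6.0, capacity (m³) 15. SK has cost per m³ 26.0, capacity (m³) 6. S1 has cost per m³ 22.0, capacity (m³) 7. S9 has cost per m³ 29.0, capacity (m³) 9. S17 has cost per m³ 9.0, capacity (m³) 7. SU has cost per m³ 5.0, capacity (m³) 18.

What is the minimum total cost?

150

Fill from the cheapest provider first.
SU (5.0): use full 18 ; 10 m³ to go.
S21 (6.0): take the remaining 10 ; done.
S17, S1, SK, S9, S25: unused.
Cost = 18×5.0 + 10×6.0 = 150.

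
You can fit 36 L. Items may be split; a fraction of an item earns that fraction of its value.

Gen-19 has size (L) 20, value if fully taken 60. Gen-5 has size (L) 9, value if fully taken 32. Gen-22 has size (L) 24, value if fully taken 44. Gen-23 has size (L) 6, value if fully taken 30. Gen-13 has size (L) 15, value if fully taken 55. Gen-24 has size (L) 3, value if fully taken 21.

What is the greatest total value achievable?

147

Rank by value-to-size ratio: Gen-24 21/3≈7, Gen-23 30/6≈5, Gen-13 55/15≈3.67, Gen-5 32/9≈3.56, Gen-19 60/20≈3, Gen-22 44/24≈1.83.
All 3 L of Gen-24 fit (value 21) — 33 remain.
Gen-23: take in full, 6 L for value 30 — 27 left.
Gen-13: take in full, 15 L for value 55 — 12 left.
All 9 L of Gen-5 fit (value 32) — 3 remain.
Only 3 L remain; take 3/20 of Gen-19 for value 60×3/20 = 9.
Total value = 147.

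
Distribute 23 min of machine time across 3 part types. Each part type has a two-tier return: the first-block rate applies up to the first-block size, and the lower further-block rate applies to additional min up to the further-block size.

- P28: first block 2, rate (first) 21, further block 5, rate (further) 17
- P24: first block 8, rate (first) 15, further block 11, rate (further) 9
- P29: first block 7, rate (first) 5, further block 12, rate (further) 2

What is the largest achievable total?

319

Treat each block as its own option and order by rate: P28/T1 21 > P28/T2 17 > P24/T1 15 > P24/T2 9 > P29/T1 5 > P29/T2 2.
P28 T1 at 21: fill all 2 → 21 left.
Fill P28 T2 block (5 at 17) → 16 left.
P24/T1 (15): +8 → 8 left.
P24 T2 at 9: only 8 left, fill 8.
Total = 21×2 + 17×5 + 15×8 + 9×8 = 319.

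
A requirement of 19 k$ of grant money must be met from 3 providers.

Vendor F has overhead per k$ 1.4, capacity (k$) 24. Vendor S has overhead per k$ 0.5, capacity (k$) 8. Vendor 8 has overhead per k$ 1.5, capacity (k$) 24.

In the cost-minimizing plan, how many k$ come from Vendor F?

Use providers in increasing cost order.
Take 8 from Vendor S at 0.5 → need 11 more.
Vendor F at 1.4: take 11 of its 24 → requirement met.
Vendor 8: unused.

11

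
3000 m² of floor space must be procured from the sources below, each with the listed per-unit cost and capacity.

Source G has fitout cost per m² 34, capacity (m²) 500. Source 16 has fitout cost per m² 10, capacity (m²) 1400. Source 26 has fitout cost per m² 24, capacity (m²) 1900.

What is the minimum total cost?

Fill from the cheapest source first.
Source 16 (10): use full 1400 → 1600 m² to go.
Source 26 (24): take the remaining 1600 → done.
Source G: unused.
Cost = 1400×10 + 1600×24 = 52400.

52400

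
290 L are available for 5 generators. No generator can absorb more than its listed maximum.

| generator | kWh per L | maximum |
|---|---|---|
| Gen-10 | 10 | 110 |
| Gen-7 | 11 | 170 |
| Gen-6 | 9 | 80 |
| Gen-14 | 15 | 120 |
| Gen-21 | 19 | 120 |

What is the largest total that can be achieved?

Highest kWh per L first: Gen-21 19 > Gen-14 15 > Gen-7 11 > Gen-10 10 > Gen-6 9.
Gen-21 takes 120 to reach its cap of 120 — 170 left.
Give Gen-14 120 to hit its cap of 120 — 50 left.
Gen-7 has room for 170 but only 50 remain, so it gets 50.
Total = 11×50 + 15×120 + 19×120 = 4630.

4630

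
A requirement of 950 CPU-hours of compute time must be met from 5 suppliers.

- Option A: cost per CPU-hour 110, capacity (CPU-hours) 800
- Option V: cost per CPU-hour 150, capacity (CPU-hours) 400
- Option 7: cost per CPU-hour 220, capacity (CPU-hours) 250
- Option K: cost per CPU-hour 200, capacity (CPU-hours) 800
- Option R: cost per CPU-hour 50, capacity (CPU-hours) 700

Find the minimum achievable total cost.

62500

Fill from the cheapest supplier first.
Option R at 50: take all 700 CPU-hours — 250 still needed.
Take 250 from Option A at 110 to finish.
Option V, Option K, Option 7: unused.
Cost = 700×50 + 250×110 = 62500.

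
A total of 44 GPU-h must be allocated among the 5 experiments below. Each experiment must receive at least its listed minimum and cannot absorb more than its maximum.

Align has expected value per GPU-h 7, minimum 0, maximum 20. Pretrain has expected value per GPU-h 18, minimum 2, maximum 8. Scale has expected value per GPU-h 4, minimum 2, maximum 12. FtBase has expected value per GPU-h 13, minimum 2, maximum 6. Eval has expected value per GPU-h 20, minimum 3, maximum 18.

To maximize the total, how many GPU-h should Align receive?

Meeting every minimum uses 0+2+2+2+3 = 9 GPU-h, leaving 35.
Order the experiments by expected value per GPU-h: Eval 20 > Pretrain 18 > FtBase 13 > Align 7 > Scale 4.
Eval takes 15 more to reach its cap of 18 → 20 left.
Pretrain takes 6 more to reach its cap of 8 → 14 left.
FtBase: +4 to 6 (cap) → 10 left.
Align has room for 20 more but only 10 remain, so it gets 10.

10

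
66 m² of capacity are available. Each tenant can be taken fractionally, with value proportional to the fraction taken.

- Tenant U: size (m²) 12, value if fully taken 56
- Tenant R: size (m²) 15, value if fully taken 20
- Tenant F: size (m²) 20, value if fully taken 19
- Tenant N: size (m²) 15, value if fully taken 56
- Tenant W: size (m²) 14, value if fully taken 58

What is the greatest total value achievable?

Sort by value density: Tenant U 56/12≈4.67, Tenant W 58/14≈4.14, Tenant N 56/15≈3.73, Tenant R 20/15≈1.33, Tenant F 19/20≈0.95.
Take all of Tenant U (12 m², value 56) ; 54 m² left.
Tenant W: take in full, 14 m² for value 58 ; 40 left.
Tenant N: take in full, 15 m² for value 56 ; 25 left.
Take all of Tenant R (15 m², value 20) ; 10 m² left.
10 m² left: a 10/20 share of Tenant F gives 19×10/20 = 9.5.
Total value = 199.5.

199.5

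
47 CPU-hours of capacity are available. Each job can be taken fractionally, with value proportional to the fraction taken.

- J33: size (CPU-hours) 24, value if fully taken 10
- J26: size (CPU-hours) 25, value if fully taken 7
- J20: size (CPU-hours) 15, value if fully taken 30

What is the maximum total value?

42.24

Sort by value density: J20 30/15≈2, J33 10/24≈0.417, J26 7/25≈0.28.
All 15 CPU-hours of J20 fit (value 30) → 32 remain.
J33: take in full, 24 CPU-hours for value 10 → 8 left.
8 CPU-hours left: a 8/25 share of J26 gives 7×8/25 = 2.24.
Total value = 42.24.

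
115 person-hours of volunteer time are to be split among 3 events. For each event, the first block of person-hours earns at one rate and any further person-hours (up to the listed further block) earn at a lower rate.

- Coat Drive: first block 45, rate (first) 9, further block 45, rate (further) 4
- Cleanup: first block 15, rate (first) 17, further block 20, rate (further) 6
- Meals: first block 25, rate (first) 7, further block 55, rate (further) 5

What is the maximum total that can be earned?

Treat each block as its own option and order by rate: Cleanup/first 17 > Coat Drive/first 9 > Meals/first 7 > Cleanup/second 6 > Meals/second 5 > Coat Drive/second 4.
Cleanup first at 17: fill all 15 → 100 left.
Coat Drive/first (9): +45 → 55 left.
Meals/first (7): +25 → 30 left.
Cleanup second at 6: fill all 20 → 10 left.
Meals second at 5: only 10 left, fill 10.
Total = 17×15 + 9×45 + 7×25 + 6×20 + 5×10 = 1005.

1005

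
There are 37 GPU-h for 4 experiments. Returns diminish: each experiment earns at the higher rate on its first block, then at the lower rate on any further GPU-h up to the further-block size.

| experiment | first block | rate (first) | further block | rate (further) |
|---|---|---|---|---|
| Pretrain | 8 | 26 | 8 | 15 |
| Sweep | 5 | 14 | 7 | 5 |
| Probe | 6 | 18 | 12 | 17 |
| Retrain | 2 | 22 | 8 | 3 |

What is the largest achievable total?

Treat each block as its own option and order by rate: Pretrain/first 26 > Retrain/first 22 > Probe/first 18 > Probe/second 17 > Pretrain/second 15 > Sweep/first 14 > Sweep/second 5 > Retrain/second 3.
Pretrain first at 26: fill all 8 ; 29 left.
Fill Retrain first block (2 at 22) ; 27 left.
Probe first at 18: fill all 6 ; 21 left.
Probe/second (17): +12 ; 9 left.
Fill Pretrain second block (8 at 15) ; 1 left.
Sweep first at 14: only 1 left, fill 1.
Total = 26×8 + 22×2 + 18×6 + 17×12 + 15×8 + 14×1 = 698.

698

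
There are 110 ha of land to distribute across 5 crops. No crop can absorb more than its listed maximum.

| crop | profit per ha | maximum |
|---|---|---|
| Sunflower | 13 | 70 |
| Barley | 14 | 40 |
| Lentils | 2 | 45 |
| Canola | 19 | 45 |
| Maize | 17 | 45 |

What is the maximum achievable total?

1900

Order the crops by profit per ha: Canola 19 > Maize 17 > Barley 14 > Sunflower 13 > Lentils 2.
Canola takes 45 to reach its cap of 45 ; 65 left.
Maize: +45 to 45 (cap) ; 20 left.
Only 20 left; Barley takes them to reach 20.
Total = 14×20 + 19×45 + 17×45 = 1900.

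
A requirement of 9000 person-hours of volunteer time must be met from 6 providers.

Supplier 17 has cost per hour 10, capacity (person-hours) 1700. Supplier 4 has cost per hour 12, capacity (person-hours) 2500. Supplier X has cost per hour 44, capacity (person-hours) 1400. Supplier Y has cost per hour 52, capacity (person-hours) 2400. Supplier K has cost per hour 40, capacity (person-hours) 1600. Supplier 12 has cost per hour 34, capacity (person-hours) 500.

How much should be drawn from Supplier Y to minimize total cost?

Use providers in increasing cost order.
Supplier 17 (10): use full 1700 → 7300 person-hours to go.
Supplier 4 (12): use full 2500 → 4800 person-hours to go.
Supplier 12 (34): use full 500 → 4300 person-hours to go.
Take 1600 from Supplier K at 40 → need 2700 more.
Supplier X (44): use full 1400 → 1300 person-hours to go.
Supplier Y at 52: take 1300 of its 2400 → requirement met.

1300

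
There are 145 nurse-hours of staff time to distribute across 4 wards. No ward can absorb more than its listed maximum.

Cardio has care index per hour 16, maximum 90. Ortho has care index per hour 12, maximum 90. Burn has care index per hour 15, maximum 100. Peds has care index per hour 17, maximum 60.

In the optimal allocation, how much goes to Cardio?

Rank by care index per hour: Peds 17 > Cardio 16 > Burn 15 > Ortho 12.
Give Peds 60 to hit its cap of 60 — 85 left.
Cardio has room for 90 but only 85 remain, so it gets 85.

85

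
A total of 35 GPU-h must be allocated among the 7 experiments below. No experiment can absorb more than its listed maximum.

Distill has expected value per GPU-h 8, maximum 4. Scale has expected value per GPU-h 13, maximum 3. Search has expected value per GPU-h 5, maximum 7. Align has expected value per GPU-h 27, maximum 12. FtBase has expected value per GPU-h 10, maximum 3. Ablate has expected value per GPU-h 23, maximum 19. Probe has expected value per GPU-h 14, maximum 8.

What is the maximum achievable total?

817

Rank by expected value per GPU-h: Align 27 > Ablate 23 > Probe 14 > Scale 13 > FtBase 10 > Distill 8 > Search 5.
Align: +12 to 12 (cap) ; 23 left.
Give Ablate 19 to hit its cap of 19 ; 4 left.
Probe has room for 8 but only 4 remain, so it gets 4.
Total = 27×12 + 23×19 + 14×4 = 817.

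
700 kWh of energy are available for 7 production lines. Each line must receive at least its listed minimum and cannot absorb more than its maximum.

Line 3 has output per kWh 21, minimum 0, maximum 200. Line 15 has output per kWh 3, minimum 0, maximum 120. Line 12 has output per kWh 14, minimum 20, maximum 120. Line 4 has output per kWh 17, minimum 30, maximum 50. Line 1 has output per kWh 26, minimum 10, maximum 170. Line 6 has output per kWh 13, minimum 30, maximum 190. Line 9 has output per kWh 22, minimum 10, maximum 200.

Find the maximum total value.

14960

Meeting every minimum uses 0+0+20+30+10+30+10 = 100 kWh, leaving 600.
Order the production lines by output per kWh: Line 1 26 > Line 9 22 > Line 3 21 > Line 4 17 > Line 12 14 > Line 6 13 > Line 15 3.
Give Line 1 160 more to hit its cap of 170 ; 440 left.
Line 9 takes 190 more to reach its cap of 200 ; 250 left.
Line 3 takes 200 more to reach its cap of 200 ; 50 left.
Line 4: +20 to 50 (cap) ; 30 left.
Only 30 left; Line 12 takes them to reach 50.
Total = 21×200 + 14×50 + 17×50 + 26×170 + 13×30 + 22×200 = 14960.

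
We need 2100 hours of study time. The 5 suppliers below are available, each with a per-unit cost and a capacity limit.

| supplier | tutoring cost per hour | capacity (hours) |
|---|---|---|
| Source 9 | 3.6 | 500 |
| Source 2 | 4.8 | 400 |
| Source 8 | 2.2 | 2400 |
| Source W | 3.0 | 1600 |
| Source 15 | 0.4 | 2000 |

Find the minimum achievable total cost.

Use suppliers in increasing cost order.
Source 15 at 0.4: take all 2000 hours — 100 still needed.
Source 8 at 2.2: take 100 of its 2400 — requirement met.
Source W, Source 9, Source 2: unused.
Cost = 2000×0.4 + 100×2.2 = 1020.

1020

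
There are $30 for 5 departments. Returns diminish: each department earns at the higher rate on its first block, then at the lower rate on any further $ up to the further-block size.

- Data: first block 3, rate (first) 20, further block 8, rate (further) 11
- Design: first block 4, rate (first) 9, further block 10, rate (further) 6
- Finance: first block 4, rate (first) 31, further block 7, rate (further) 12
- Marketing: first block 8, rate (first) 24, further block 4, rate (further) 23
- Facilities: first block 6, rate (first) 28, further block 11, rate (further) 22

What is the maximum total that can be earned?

Treat each block as its own option and order by rate: Finance/T1 31 > Facilities/T1 28 > Marketing/T1 24 > Marketing/T2 23 > Facilities/T2 22 > Data/T1 20 > Finance/T2 12 > Data/T2 11 > Design/T1 9 > Design/T2 6.
Finance T1 at 31: fill all 4 → 26 left.
Fill Facilities T1 block (6 at 28) → 20 left.
Marketing T1 at 24: fill all 8 → 12 left.
Fill Marketing T2 block (4 at 23) → 8 left.
Facilities T2 at 22: only 8 left, fill 8.
Total = 31×4 + 28×6 + 24×8 + 23×4 + 22×8 = 752.

752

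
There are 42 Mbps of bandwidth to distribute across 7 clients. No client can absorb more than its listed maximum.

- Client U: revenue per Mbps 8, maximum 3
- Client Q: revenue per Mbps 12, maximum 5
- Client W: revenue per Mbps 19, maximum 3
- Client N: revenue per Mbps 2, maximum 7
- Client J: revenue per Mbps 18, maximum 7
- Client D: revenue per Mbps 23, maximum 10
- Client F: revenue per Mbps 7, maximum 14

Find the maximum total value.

595

Rank by revenue per Mbps: Client D 23 > Client W 19 > Client J 18 > Client Q 12 > Client U 8 > Client F 7 > Client N 2.
Client D takes 10 to reach its cap of 10 → 32 left.
Client W: +3 to 3 (cap) → 29 left.
Client J: +7 to 7 (cap) → 22 left.
Client Q: +5 to 5 (cap) → 17 left.
Give Client U 3 to hit its cap of 3 → 14 left.
Client F takes 14 to reach its cap of 14 → 0 left.
Total = 8×3 + 12×5 + 19×3 + 18×7 + 23×10 + 7×14 = 595.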